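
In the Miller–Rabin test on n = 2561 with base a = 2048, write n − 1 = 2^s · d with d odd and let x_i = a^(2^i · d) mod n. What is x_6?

2551

n − 1 = 2560 = 2^9 · 5, so s = 9 and d = 5.
x_0 = 2048^5 mod 2561 = 89.
x_1 = 89^2 mod 2561 = 238.
x_2 = 238^2 mod 2561 = 302.
x_3 = 302^2 mod 2561 = 1569.
x_4 = 1569^2 mod 2561 = 640.
x_5 = 640^2 mod 2561 = 2401.
x_6 = 2401^2 mod 2561 = 2551.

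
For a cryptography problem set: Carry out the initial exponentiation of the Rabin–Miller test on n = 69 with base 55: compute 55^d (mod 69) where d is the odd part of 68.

49

n − 1 = 68 = 2^2 · 17, so s = 2 and d = 17.
Repeated squaring mod 69: 55^1 ≡ 55, 55^2 ≡ 58, 55^4 ≡ 52, 55^8 ≡ 13, 55^16 ≡ 31.
17 = 16 + 1, so 55^17 ≡ 31·55 ≡ 49 (mod 69).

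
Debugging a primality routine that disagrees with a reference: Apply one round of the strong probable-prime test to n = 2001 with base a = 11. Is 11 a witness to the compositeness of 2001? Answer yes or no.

n − 1 = 2000 = 2^4 · 125, so s = 4 and d = 125.
x_0 = 11^125 mod 2001 = 746.
x_0 is neither 1 nor 2000, so continue squaring.
x_1 = 746^2 mod 2001 = 238.
x_2 = 238^2 mod 2001 = 616.
x_3 = 616^2 mod 2001 = 1267.
Reached i = s−1 = 3 without hitting −1: 11 is a Miller–Rabin witness and 2001 is composite.

yes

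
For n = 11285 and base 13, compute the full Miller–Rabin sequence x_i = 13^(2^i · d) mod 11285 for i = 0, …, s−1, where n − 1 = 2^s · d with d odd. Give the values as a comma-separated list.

3978, 2914

n − 1 = 11284 = 2^2 · 2821, so s = 2 and d = 2821.
x_0 = 13^2821 mod 11285 = 3978.
x_1 = 3978^2 mod 11285 = 2914.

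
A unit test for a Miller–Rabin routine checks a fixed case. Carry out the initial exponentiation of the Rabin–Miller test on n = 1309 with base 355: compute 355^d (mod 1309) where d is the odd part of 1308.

n − 1 = 1308 = 2^2 · 327, so s = 2 and d = 327.
By repeated squaring, 355^327 ≡ 790 (mod 1309).

790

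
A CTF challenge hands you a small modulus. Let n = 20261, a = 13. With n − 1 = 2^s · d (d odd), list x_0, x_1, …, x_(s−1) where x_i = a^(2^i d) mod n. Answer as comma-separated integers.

5544, 20260

n − 1 = 20260 = 2^2 · 5065, so s = 2 and d = 5065.
x_0 = 13^5065 mod 20261 = 5544.
x_1 = 5544^2 mod 20261 = 20260.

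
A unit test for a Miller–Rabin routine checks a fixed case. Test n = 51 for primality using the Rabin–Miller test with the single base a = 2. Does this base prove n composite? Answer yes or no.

n − 1 = 50 = 2^1 · 25, so s = 1 and d = 25.
By repeated squaring, 2^25 ≡ 2 (mod 51).
x_0 = 2^25 mod 51 = 2.
x_0 ∉ {1, 50} and s = 1, so 2 is a Miller–Rabin witness and 51 is composite.

yes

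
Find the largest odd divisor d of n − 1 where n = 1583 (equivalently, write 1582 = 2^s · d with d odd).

Halving: 1582 → 791; 791 is odd.
So 1582 = 2^1 · 791.

791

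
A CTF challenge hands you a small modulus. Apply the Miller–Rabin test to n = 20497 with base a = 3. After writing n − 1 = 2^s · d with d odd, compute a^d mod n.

9056

n − 1 = 20496 = 2^4 · 1281, so s = 4 and d = 1281.
3^1281 mod 20497 = 9056.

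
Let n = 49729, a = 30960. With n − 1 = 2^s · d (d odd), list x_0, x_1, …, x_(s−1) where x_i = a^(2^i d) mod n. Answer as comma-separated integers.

n − 1 = 49728 = 2^6 · 777, so s = 6 and d = 777.
x_0 = 30960^777 mod 49729 = 6243.
x_1 = 6243^2 mod 49729 = 37242.
x_2 = 37242^2 mod 49729 = 24754.
x_3 = 24754^2 mod 49729 = 49507.
x_4 = 49507^2 mod 49729 = 49284.
x_5 = 49284^2 mod 49729 = 48838.

6243, 37242, 24754, 49507, 49284, 48838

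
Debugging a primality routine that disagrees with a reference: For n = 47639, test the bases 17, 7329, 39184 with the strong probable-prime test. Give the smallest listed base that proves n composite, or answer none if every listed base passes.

n − 1 = 47638 = 2^1 · 23819, so s = 1 and d = 23819.
Base 17: x_0 = 17^23819 mod 47639 = 47638. x_0 = 47638 ≡ −1, so 17 is not a witness.
Base 7329: x_0 = 7329^23819 mod 47639 = 1. x_0 = 1, so 7329 is not a witness.
Base 39184: x_0 = 39184^23819 mod 47639 = 47638. x_0 = 47638 ≡ −1, so 39184 is not a witness.
No listed base is a witness for 47639.

none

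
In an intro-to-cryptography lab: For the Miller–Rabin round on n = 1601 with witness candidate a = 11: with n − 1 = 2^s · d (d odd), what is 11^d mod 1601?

520

n − 1 = 1600 = 2^6 · 25, so s = 6 and d = 25.
11^25 mod 1601 = 520.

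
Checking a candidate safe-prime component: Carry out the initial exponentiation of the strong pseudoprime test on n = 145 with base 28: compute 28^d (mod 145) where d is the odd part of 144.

n − 1 = 144 = 2^4 · 9, so s = 4 and d = 9.
28^9 mod 145 = 28.

28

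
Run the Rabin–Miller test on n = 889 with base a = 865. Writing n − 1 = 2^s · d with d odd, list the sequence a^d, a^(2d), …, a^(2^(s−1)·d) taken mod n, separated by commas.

400, 869, 400

n − 1 = 888 = 2^3 · 111, so s = 3 and d = 111.
x_0 = 865^111 mod 889 = 400.
x_1 = 400^2 mod 889 = 869.
x_2 = 869^2 mod 889 = 400.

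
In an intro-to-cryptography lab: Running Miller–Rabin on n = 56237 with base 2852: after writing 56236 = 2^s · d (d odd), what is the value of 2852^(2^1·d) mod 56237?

n − 1 = 56236 = 2^2 · 14059, so s = 2 and d = 14059.
x_0 = 2852^14059 mod 56237 = 4580.
x_1 = 4580^2 mod 56237 = 56236.

56236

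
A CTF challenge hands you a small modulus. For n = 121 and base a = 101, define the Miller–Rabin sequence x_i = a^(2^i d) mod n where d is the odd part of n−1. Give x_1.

78

n − 1 = 120 = 2^3 · 15, so s = 3 and d = 15.
x_0 = 101^15 mod 121 = 21.
x_1 = 21^2 mod 121 = 78.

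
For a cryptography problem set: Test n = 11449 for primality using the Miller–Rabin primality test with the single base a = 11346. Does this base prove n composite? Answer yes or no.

n − 1 = 11448 = 2^3 · 1431, so s = 3 and d = 1431.
Repeated squaring mod 11449: 11346^1 ≡ 11346, 11346^2 ≡ 10609, 11346^4 ≡ 7211, 11346^8 ≡ 8612, 11346^16 ≡ 11371, 11346^32 ≡ 6084, 11346^64 ≡ 439, 11346^128 ≡ 9537, 11346^256 ≡ 3513, 11346^512 ≡ 10596, 11346^1024 ≡ 6322.
1431 = 1024 + 256 + 128 + 16 + 4 + 2 + 1, so 11346^1431 ≡ 6322·3513·9537·11371·7211·10609·11346 ≡ 2141 (mod 11449).
x_0 = 11346^1431 mod 11449 = 2141.
x_0 is neither 1 nor 11448, so continue squaring.
x_1 = 2141^2 mod 11449 = 4281.
x_2 = 4281^2 mod 11449 = 8561.
Reached i = s−1 = 2 without hitting −1: 11346 is a Miller–Rabin witness and 11449 is composite.

yes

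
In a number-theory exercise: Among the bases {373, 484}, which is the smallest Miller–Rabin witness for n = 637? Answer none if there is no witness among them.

484

n − 1 = 636 = 2^2 · 159, so s = 2 and d = 159.
Base 373: x_0 = 373^159 mod 637 = 1. x_0 = 1, so 373 is not a witness.
Base 484: x_0 = 484^159 mod 637 = 456. x_0 is neither 1 nor 636, so continue squaring. x_1 = 456^2 mod 637 = 274. Reached i = s−1 = 1 without hitting −1: 484 is a Miller–Rabin witness and 637 is composite.
The smallest witness among the given bases is 484.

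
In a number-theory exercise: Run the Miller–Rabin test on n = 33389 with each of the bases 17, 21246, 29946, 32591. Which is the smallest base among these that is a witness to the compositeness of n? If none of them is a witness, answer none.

17

n − 1 = 33388 = 2^2 · 8347, so s = 2 and d = 8347.
Base 17: x_0 = 17^8347 mod 33389 = 21752. x_0 is neither 1 nor 33388, so continue squaring. x_1 = 21752^2 mod 33389 = 27374. Reached i = s−1 = 1 without hitting −1: 17 is a Miller–Rabin witness and 33389 is composite.
Base 21246: x_0 = 21246^8347 mod 33389 = 16929. x_0 is neither 1 nor 33388, so continue squaring. x_1 = 16929^2 mod 33389 = 13254. Reached i = s−1 = 1 without hitting −1: 21246 is a Miller–Rabin witness and 33389 is composite.
Base 29946: x_0 = 29946^8347 mod 33389 = 3760. x_0 is neither 1 nor 33388, so continue squaring. x_1 = 3760^2 mod 33389 = 14053. Reached i = s−1 = 1 without hitting −1: 29946 is a Miller–Rabin witness and 33389 is composite.
Base 32591: x_0 = 32591^8347 mod 33389 = 12174. x_0 is neither 1 nor 33388, so continue squaring. x_1 = 12174^2 mod 33389 = 25894. Reached i = s−1 = 1 without hitting −1: 32591 is a Miller–Rabin witness and 33389 is composite.
The smallest witness among the given bases is 17.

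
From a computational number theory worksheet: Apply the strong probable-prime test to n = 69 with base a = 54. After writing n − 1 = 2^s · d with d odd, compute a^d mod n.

36

n − 1 = 68 = 2^2 · 17, so s = 2 and d = 17.
54^17 mod 69 = 36.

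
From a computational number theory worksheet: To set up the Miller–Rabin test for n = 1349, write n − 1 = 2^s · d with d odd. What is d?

337

Halving: 1348 → 674 → 337; 337 is odd.
So 1348 = 2^2 · 337.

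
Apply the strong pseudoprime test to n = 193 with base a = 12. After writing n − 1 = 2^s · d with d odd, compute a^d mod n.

n − 1 = 192 = 2^6 · 3, so s = 6 and d = 3.
12^3 mod 193 = 184.

184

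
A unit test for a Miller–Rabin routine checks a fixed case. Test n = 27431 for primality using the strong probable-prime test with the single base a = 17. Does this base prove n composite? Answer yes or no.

n − 1 = 27430 = 2^1 · 13715, so s = 1 and d = 13715.
x_0 = 17^13715 mod 27431 = 27430.
x_0 = 27430 ≡ −1, so 17 is not a witness.

no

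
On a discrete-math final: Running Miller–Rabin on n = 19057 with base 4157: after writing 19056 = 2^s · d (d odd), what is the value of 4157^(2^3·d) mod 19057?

n − 1 = 19056 = 2^4 · 1191, so s = 4 and d = 1191.
Repeated squaring mod 19057: 4157^1 ≡ 4157, 4157^2 ≡ 15007, 4157^4 ≡ 13480, 4157^8 ≡ 1905, 4157^16 ≡ 8195, 4157^32 ≡ 1157, 4157^64 ≡ 4659, 4157^128 ≡ 358, 4157^256 ≡ 13822, 4157^512 ≡ 1259, 4157^1024 ≡ 3350.
1191 = 1024 + 128 + 32 + 4 + 2 + 1, so 4157^1191 ≡ 3350·358·1157·13480·15007·4157 ≡ 9284 (mod 19057).
x_0 = 9284.
x_1 = 9284^2 mod 19057 = 16902.
x_2 = 16902^2 mod 19057 = 13174.
x_3 = 13174^2 mod 19057 = 2177.

2177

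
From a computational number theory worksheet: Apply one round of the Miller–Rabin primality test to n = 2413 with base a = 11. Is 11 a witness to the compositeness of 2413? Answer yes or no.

n − 1 = 2412 = 2^2 · 603, so s = 2 and d = 603.
x_0 = 11^603 mod 2413 = 191.
x_0 is neither 1 nor 2412, so continue squaring.
x_1 = 191^2 mod 2413 = 286.
Reached i = s−1 = 1 without hitting −1: 11 is a Miller–Rabin witness and 2413 is composite.

yes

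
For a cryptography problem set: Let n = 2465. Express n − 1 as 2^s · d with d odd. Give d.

77

Halving: 2464 → 1232 → 616 → 308 → 154 → 77; 77 is odd.
So 2464 = 2^5 · 77.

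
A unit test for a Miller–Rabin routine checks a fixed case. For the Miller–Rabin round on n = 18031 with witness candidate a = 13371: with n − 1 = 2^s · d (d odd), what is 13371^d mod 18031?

n − 1 = 18030 = 2^1 · 9015, so s = 1 and d = 9015.
Repeated squaring mod 18031: 13371^1 ≡ 13371, 13371^2 ≡ 6276, 13371^4 ≡ 8472, 13371^8 ≡ 11404, 13371^16 ≡ 11644, 13371^32 ≡ 7647, 13371^64 ≡ 2076, 13371^128 ≡ 367, 13371^256 ≡ 8472, 13371^512 ≡ 11404, 13371^1024 ≡ 11644, 13371^2048 ≡ 7647, 13371^4096 ≡ 2076, 13371^8192 ≡ 367.
9015 = 8192 + 512 + 256 + 32 + 16 + 4 + 2 + 1, so 13371^9015 ≡ 367·11404·8472·7647·11644·8472·6276·13371 ≡ 1019 (mod 18031).

1019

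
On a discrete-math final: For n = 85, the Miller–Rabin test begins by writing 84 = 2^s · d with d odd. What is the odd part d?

21

Halving: 84 → 42 → 21; 21 is odd.
So 84 = 2^2 · 21.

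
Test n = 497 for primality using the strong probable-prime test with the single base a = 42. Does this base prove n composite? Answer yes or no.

yes

n − 1 = 496 = 2^4 · 31, so s = 4 and d = 31.
x_0 = 42^31 mod 497 = 399.
x_0 is neither 1 nor 496, so continue squaring.
x_1 = 399^2 mod 497 = 161.
x_2 = 161^2 mod 497 = 77.
x_3 = 77^2 mod 497 = 462.
Reached i = s−1 = 3 without hitting −1: 42 is a Miller–Rabin witness and 497 is composite.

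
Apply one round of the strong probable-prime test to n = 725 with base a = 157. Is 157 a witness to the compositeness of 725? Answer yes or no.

no

n − 1 = 724 = 2^2 · 181, so s = 2 and d = 181.
By repeated squaring, 157^181 ≡ 157 (mod 725).
x_0 = 157^181 mod 725 = 157.
x_0 is neither 1 nor 724, so continue squaring.
x_1 = 157^2 mod 725 = 724.
x_1 ≡ −1, so 157 is not a witness.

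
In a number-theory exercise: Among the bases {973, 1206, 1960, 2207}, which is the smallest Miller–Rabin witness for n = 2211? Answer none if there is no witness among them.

973

n − 1 = 2210 = 2^1 · 1105, so s = 1 and d = 1105.
Base 973: x_0 = 973^1105 mod 2211 = 2113. x_0 ∉ {1, 2210} and s = 1, so 973 is a Miller–Rabin witness and 2211 is composite.
Base 1206: x_0 = 1206^1105 mod 2211 = 1407. x_0 ∉ {1, 2210} and s = 1, so 1206 is a Miller–Rabin witness and 2211 is composite.
Base 1960: x_0 = 1960^1105 mod 2211 = 802. x_0 ∉ {1, 2210} and s = 1, so 1960 is a Miller–Rabin witness and 2211 is composite.
Base 2207: x_0 = 2207^1105 mod 2211 = 2111. x_0 ∉ {1, 2210} and s = 1, so 2207 is a Miller–Rabin witness and 2211 is composite.
The smallest witness among the given bases is 973.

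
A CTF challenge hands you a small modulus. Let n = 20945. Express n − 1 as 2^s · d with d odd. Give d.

Halving: 20944 → 10472 → 5236 → 2618 → 1309; 1309 is odd.
So 20944 = 2^4 · 1309.

1309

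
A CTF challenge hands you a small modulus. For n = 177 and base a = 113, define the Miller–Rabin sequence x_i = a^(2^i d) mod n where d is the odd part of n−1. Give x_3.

64

n − 1 = 176 = 2^4 · 11, so s = 4 and d = 11.
x_0 = 113^11 mod 177 = 98.
x_1 = 98^2 mod 177 = 46.
x_2 = 46^2 mod 177 = 169.
x_3 = 169^2 mod 177 = 64.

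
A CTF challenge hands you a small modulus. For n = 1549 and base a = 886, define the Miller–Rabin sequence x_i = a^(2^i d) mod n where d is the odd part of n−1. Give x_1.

1548

n − 1 = 1548 = 2^2 · 387, so s = 2 and d = 387.
Repeated squaring mod 1549: 886^1 ≡ 886, 886^2 ≡ 1202, 886^4 ≡ 1136, 886^8 ≡ 179, 886^16 ≡ 1061, 886^32 ≡ 1147, 886^64 ≡ 508, 886^128 ≡ 930, 886^256 ≡ 558.
387 = 256 + 128 + 2 + 1, so 886^387 ≡ 558·930·1202·886 ≡ 88 (mod 1549).
x_0 = 88.
x_1 = 88^2 mod 1549 = 1548.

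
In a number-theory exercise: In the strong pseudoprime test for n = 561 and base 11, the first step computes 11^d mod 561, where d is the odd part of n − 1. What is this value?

n − 1 = 560 = 2^4 · 35, so s = 4 and d = 35.
By repeated squaring, 11^35 ≡ 209 (mod 561).

209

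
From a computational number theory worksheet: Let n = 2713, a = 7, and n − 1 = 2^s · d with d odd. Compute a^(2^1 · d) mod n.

2712

n − 1 = 2712 = 2^3 · 339, so s = 3 and d = 339.
Repeated squaring mod 2713: 7^1 ≡ 7, 7^2 ≡ 49, 7^4 ≡ 2401, 7^8 ≡ 2389, 7^16 ≡ 1882, 7^32 ≡ 1459, 7^64 ≡ 1689, 7^128 ≡ 1358, 7^256 ≡ 2037.
339 = 256 + 64 + 16 + 2 + 1, so 7^339 ≡ 2037·1689·1882·49·7 ≡ 1826 (mod 2713).
x_0 = 1826.
x_1 = 1826^2 mod 2713 = 2712.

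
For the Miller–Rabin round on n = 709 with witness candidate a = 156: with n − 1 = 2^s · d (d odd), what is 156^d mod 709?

613

n − 1 = 708 = 2^2 · 177, so s = 2 and d = 177.
By repeated squaring, 156^177 ≡ 613 (mod 709).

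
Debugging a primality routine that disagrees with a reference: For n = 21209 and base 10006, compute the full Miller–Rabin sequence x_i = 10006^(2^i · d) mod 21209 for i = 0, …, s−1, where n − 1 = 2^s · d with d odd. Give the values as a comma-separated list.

16698, 9690, 3857

n − 1 = 21208 = 2^3 · 2651, so s = 3 and d = 2651.
x_0 = 10006^2651 mod 21209 = 16698.
x_1 = 16698^2 mod 21209 = 9690.
x_2 = 9690^2 mod 21209 = 3857.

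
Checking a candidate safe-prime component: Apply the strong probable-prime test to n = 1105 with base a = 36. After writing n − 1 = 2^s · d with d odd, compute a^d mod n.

n − 1 = 1104 = 2^4 · 69, so s = 4 and d = 69.
36^69 mod 1105 = 831.

831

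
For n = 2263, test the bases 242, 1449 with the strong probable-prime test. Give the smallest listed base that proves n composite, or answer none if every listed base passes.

n − 1 = 2262 = 2^1 · 1131, so s = 1 and d = 1131.
Base 242: x_0 = 242^1131 mod 2263 = 435. x_0 ∉ {1, 2262} and s = 1, so 242 is a Miller–Rabin witness and 2263 is composite.
Base 1449: x_0 = 1449^1131 mod 2263 = 1759. x_0 ∉ {1, 2262} and s = 1, so 1449 is a Miller–Rabin witness and 2263 is composite.
The smallest witness among the given bases is 242.

242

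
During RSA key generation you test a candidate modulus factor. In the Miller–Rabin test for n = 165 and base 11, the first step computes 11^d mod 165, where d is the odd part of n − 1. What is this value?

n − 1 = 164 = 2^2 · 41, so s = 2 and d = 41.
Repeated squaring mod 165: 11^1 ≡ 11, 11^2 ≡ 121, 11^4 ≡ 121, 11^8 ≡ 121, 11^16 ≡ 121, 11^32 ≡ 121.
41 = 32 + 8 + 1, so 11^41 ≡ 121·121·11 ≡ 11 (mod 165).

11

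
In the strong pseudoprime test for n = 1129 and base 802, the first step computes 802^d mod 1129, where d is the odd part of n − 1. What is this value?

n − 1 = 1128 = 2^3 · 141, so s = 3 and d = 141.
802^141 mod 1129 = 437.

437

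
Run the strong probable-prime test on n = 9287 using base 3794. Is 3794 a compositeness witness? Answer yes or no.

yes

n − 1 = 9286 = 2^1 · 4643, so s = 1 and d = 4643.
x_0 = 3794^4643 mod 9287 = 2418.
x_0 ∉ {1, 9286} and s = 1, so 3794 is a Miller–Rabin witness and 9287 is composite.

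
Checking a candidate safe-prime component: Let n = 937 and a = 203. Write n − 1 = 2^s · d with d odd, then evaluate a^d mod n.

14

n − 1 = 936 = 2^3 · 117, so s = 3 and d = 117.
203^117 mod 937 = 14.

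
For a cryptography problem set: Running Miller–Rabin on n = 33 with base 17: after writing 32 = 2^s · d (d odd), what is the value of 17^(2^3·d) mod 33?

n − 1 = 32 = 2^5 · 1, so s = 5 and d = 1.
x_0 = 17^1 mod 33 = 17.
x_1 = 17^2 mod 33 = 25.
x_2 = 25^2 mod 33 = 31.
x_3 = 31^2 mod 33 = 4.

4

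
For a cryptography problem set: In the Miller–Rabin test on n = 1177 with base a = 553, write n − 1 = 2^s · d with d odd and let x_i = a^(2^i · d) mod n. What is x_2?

n − 1 = 1176 = 2^3 · 147, so s = 3 and d = 147.
x_0 = 553^147 mod 1177 = 1054.
x_1 = 1054^2 mod 1177 = 1005.
x_2 = 1005^2 mod 1177 = 159.

159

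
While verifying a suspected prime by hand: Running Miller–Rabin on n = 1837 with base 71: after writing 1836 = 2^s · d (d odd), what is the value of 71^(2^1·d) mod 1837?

n − 1 = 1836 = 2^2 · 459, so s = 2 and d = 459.
x_0 = 71^459 mod 1837 = 746.
x_1 = 746^2 mod 1837 = 1742.

1742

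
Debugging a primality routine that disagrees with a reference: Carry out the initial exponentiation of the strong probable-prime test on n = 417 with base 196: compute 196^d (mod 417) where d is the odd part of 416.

n − 1 = 416 = 2^5 · 13, so s = 5 and d = 13.
196^13 mod 417 = 175.

175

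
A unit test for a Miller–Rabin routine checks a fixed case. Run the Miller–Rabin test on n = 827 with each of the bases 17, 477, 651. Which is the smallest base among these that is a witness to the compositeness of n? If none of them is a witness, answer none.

none

n − 1 = 826 = 2^1 · 413, so s = 1 and d = 413.
Base 17: x_0 = 17^413 mod 827 = 826. x_0 = 826 ≡ −1, so 17 is not a witness.
Base 477: x_0 = 477^413 mod 827 = 826. x_0 = 826 ≡ −1, so 477 is not a witness.
Base 651: x_0 = 651^413 mod 827 = 826. x_0 = 826 ≡ −1, so 651 is not a witness.
No listed base is a witness for 827.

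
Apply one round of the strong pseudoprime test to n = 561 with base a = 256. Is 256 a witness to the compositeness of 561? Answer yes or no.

n − 1 = 560 = 2^4 · 35, so s = 4 and d = 35.
x_0 = 256^35 mod 561 = 1.
x_0 = 1, so 256 is not a witness.

no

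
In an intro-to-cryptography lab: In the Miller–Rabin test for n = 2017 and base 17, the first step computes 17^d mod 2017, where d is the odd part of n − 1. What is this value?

227

n − 1 = 2016 = 2^5 · 63, so s = 5 and d = 63.
Repeated squaring mod 2017: 17^1 ≡ 17, 17^2 ≡ 289, 17^4 ≡ 824, 17^8 ≡ 1264, 17^16 ≡ 232, 17^32 ≡ 1382.
63 = 32 + 16 + 8 + 4 + 2 + 1, so 17^63 ≡ 1382·232·1264·824·289·17 ≡ 227 (mod 2017).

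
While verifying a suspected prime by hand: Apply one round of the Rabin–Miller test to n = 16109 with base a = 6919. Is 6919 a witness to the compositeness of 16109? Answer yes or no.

n − 1 = 16108 = 2^2 · 4027, so s = 2 and d = 4027.
x_0 = 6919^4027 mod 16109 = 10839.
x_0 is neither 1 nor 16108, so continue squaring.
x_1 = 10839^2 mod 16109 = 984.
Reached i = s−1 = 1 without hitting −1: 6919 is a Miller–Rabin witness and 16109 is composite.

yes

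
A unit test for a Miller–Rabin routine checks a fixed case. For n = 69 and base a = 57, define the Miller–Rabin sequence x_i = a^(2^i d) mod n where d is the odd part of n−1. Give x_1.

n − 1 = 68 = 2^2 · 17, so s = 2 and d = 17.
x_0 = 57^17 mod 69 = 60.
x_1 = 60^2 mod 69 = 12.

12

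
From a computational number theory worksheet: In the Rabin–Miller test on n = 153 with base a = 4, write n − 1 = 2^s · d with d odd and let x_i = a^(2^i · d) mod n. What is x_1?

n − 1 = 152 = 2^3 · 19, so s = 3 and d = 19.
x_0 = 4^19 mod 153 = 13.
x_1 = 13^2 mod 153 = 16.

16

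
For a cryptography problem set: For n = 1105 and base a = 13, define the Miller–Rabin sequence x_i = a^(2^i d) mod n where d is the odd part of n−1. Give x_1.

169

n − 1 = 1104 = 2^4 · 69, so s = 4 and d = 69.
x_0 = 13^69 mod 1105 = 13.
x_1 = 13^2 mod 1105 = 169.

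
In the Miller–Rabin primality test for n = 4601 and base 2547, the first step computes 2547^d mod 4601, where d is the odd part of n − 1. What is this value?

n − 1 = 4600 = 2^3 · 575, so s = 3 and d = 575.
Repeated squaring mod 4601: 2547^1 ≡ 2547, 2547^2 ≡ 4400, 2547^4 ≡ 3593, 2547^8 ≡ 3844, 2547^16 ≡ 2525, 2547^32 ≡ 3240, 2547^64 ≡ 2719, 2547^128 ≡ 3755, 2547^256 ≡ 2561, 2547^512 ≡ 2296.
575 = 512 + 32 + 16 + 8 + 4 + 2 + 1, so 2547^575 ≡ 2296·3240·2525·3844·3593·4400·2547 ≡ 361 (mod 4601).

361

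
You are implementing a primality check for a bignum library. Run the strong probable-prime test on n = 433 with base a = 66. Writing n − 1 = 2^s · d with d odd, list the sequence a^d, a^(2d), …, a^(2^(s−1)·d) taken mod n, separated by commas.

n − 1 = 432 = 2^4 · 27, so s = 4 and d = 27.
x_0 = 66^27 mod 433 = 1.
x_1 = 1^2 mod 433 = 1.
x_2 = 1^2 mod 433 = 1.
x_3 = 1^2 mod 433 = 1.

1, 1, 1, 1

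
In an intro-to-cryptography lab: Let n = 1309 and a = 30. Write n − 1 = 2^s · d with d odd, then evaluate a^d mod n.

n − 1 = 1308 = 2^2 · 327, so s = 2 and d = 327.
30^327 mod 1309 = 1058.

1058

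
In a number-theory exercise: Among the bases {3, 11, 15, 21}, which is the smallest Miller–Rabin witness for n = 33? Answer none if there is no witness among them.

n − 1 = 32 = 2^5 · 1, so s = 5 and d = 1.
Base 3: x_0 = 3^1 mod 33 = 3. x_0 is neither 1 nor 32, so continue squaring. x_1 = 3^2 mod 33 = 9. x_2 = 9^2 mod 33 = 15. x_3 = 15^2 mod 33 = 27. x_4 = 27^2 mod 33 = 3. Reached i = s−1 = 4 without hitting −1: 3 is a Miller–Rabin witness and 33 is composite.
Base 11: x_0 = 11^1 mod 33 = 11. x_0 is neither 1 nor 32, so continue squaring. x_1 = 11^2 mod 33 = 22. x_2 = 22^2 mod 33 = 22. x_3 = 22^2 mod 33 = 22. x_4 = 22^2 mod 33 = 22. Reached i = s−1 = 4 without hitting −1: 11 is a Miller–Rabin witness and 33 is composite.
Base 15: x_0 = 15^1 mod 33 = 15. x_0 is neither 1 nor 32, so continue squaring. x_1 = 15^2 mod 33 = 27. x_2 = 27^2 mod 33 = 3. x_3 = 3^2 mod 33 = 9. x_4 = 9^2 mod 33 = 15. Reached i = s−1 = 4 without hitting −1: 15 is a Miller–Rabin witness and 33 is composite.
Base 21: x_0 = 21^1 mod 33 = 21. x_0 is neither 1 nor 32, so continue squaring. x_1 = 21^2 mod 33 = 12. x_2 = 12^2 mod 33 = 12. x_3 = 12^2 mod 33 = 12. x_4 = 12^2 mod 33 = 12. Reached i = s−1 = 4 without hitting −1: 21 is a Miller–Rabin witness and 33 is composite.
The smallest witness among the given bases is 3.

3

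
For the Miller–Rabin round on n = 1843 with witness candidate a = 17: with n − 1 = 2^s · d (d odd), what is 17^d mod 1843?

n − 1 = 1842 = 2^1 · 921, so s = 1 and d = 921.
17^921 mod 1843 = 1474.

1474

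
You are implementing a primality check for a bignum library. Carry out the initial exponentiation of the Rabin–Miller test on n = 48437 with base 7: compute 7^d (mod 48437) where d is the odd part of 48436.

n − 1 = 48436 = 2^2 · 12109, so s = 2 and d = 12109.
7^12109 mod 48437 = 1.

1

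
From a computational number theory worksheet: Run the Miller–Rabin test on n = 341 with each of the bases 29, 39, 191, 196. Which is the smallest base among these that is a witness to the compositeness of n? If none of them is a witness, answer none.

39

n − 1 = 340 = 2^2 · 85, so s = 2 and d = 85.
Base 29: x_0 = 29^85 mod 341 = 340. x_0 = 340 ≡ −1, so 29 is not a witness.
Base 39: x_0 = 39^85 mod 341 = 32. x_0 is neither 1 nor 340, so continue squaring. x_1 = 32^2 mod 341 = 1. x_1 = 1 but x_0 ≠ ±1, a nontrivial square root of 1 — 39 is a witness and 341 is composite.
Base 191: x_0 = 191^85 mod 341 = 67. x_0 is neither 1 nor 340, so continue squaring. x_1 = 67^2 mod 341 = 56. Reached i = s−1 = 1 without hitting −1: 191 is a Miller–Rabin witness and 341 is composite.
Base 196: x_0 = 196^85 mod 341 = 67. x_0 is neither 1 nor 340, so continue squaring. x_1 = 67^2 mod 341 = 56. Reached i = s−1 = 1 without hitting −1: 196 is a Miller–Rabin witness and 341 is composite.
The smallest witness among the given bases is 39.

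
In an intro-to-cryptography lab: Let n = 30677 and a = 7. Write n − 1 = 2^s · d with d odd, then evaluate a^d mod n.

n − 1 = 30676 = 2^2 · 7669, so s = 2 and d = 7669.
7^7669 mod 30677 = 28680.

28680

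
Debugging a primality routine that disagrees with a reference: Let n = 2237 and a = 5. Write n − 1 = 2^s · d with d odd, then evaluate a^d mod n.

n − 1 = 2236 = 2^2 · 559, so s = 2 and d = 559.
5^559 mod 2237 = 1021.

1021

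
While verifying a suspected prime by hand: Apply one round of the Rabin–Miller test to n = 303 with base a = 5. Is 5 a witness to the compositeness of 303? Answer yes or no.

yes

n − 1 = 302 = 2^1 · 151, so s = 1 and d = 151.
x_0 = 5^151 mod 303 = 5.
x_0 ∉ {1, 302} and s = 1, so 5 is a Miller–Rabin witness and 303 is composite.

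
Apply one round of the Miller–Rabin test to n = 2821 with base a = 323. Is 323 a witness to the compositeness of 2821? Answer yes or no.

n − 1 = 2820 = 2^2 · 705, so s = 2 and d = 705.
Repeated squaring mod 2821: 323^1 ≡ 323, 323^2 ≡ 2773, 323^4 ≡ 2304, 323^8 ≡ 2115, 323^16 ≡ 1940, 323^32 ≡ 386, 323^64 ≡ 2304, 323^128 ≡ 2115, 323^256 ≡ 1940, 323^512 ≡ 386.
705 = 512 + 128 + 64 + 1, so 323^705 ≡ 386·2115·2304·323 ≡ 1828 (mod 2821).
x_0 = 323^705 mod 2821 = 1828.
x_0 is neither 1 nor 2820, so continue squaring.
x_1 = 1828^2 mod 2821 = 1520.
Reached i = s−1 = 1 without hitting −1: 323 is a Miller–Rabin witness and 2821 is composite.

yes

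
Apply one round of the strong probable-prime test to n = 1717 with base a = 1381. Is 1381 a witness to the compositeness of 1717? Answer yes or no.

yes

n − 1 = 1716 = 2^2 · 429, so s = 2 and d = 429.
x_0 = 1381^429 mod 1717 = 888.
x_0 is neither 1 nor 1716, so continue squaring.
x_1 = 888^2 mod 1717 = 441.
Reached i = s−1 = 1 without hitting −1: 1381 is a Miller–Rabin witness and 1717 is composite.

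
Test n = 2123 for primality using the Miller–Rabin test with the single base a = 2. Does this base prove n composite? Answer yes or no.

yes

n − 1 = 2122 = 2^1 · 1061, so s = 1 and d = 1061.
Repeated squaring mod 2123: 2^1 ≡ 2, 2^2 ≡ 4, 2^4 ≡ 16, 2^8 ≡ 256, 2^16 ≡ 1846, 2^32 ≡ 301, 2^64 ≡ 1435, 2^128 ≡ 2038, 2^256 ≡ 856, 2^512 ≡ 301, 2^1024 ≡ 1435.
1061 = 1024 + 32 + 4 + 1, so 2^1061 ≡ 1435·301·16·2 ≡ 1190 (mod 2123).
x_0 = 2^1061 mod 2123 = 1190.
x_0 ∉ {1, 2122} and s = 1, so 2 is a Miller–Rabin witness and 2123 is composite.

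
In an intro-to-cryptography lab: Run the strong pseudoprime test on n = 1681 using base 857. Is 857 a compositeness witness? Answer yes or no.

no

n − 1 = 1680 = 2^4 · 105, so s = 4 and d = 105.
x_0 = 857^105 mod 1681 = 1.
x_0 = 1, so 857 is not a witness.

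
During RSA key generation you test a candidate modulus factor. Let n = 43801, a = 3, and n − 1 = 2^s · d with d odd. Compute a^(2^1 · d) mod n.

43800

n − 1 = 43800 = 2^3 · 5475, so s = 3 and d = 5475.
Repeated squaring mod 43801: 3^1 ≡ 3, 3^2 ≡ 9, 3^4 ≡ 81, 3^8 ≡ 6561, 3^16 ≡ 34139, 3^32 ≡ 14313, 3^64 ≡ 4692, 3^128 ≡ 26762, 3^256 ≡ 14493, 3^512 ≡ 21254, 3^1024 ≡ 12803, 3^2048 ≡ 13467, 3^4096 ≡ 23949.
5475 = 4096 + 1024 + 256 + 64 + 32 + 2 + 1, so 3^5475 ≡ 23949·12803·14493·4692·14313·9·3 ≡ 13253 (mod 43801).
x_0 = 13253.
x_1 = 13253^2 mod 43801 = 43800.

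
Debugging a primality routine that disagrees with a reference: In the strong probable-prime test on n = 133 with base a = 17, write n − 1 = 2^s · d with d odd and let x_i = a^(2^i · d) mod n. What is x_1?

106

n − 1 = 132 = 2^2 · 33, so s = 2 and d = 33.
x_0 = 17^33 mod 133 = 83.
x_1 = 83^2 mod 133 = 106.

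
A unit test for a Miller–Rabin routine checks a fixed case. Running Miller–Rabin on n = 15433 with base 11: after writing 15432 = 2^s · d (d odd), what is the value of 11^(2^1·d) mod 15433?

8173

n − 1 = 15432 = 2^3 · 1929, so s = 3 and d = 1929.
x_0 = 11^1929 mod 15433 = 11418.
x_1 = 11418^2 mod 15433 = 8173.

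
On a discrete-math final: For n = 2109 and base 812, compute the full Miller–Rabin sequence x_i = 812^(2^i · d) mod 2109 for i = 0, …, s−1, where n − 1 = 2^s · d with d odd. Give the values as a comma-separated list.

n − 1 = 2108 = 2^2 · 527, so s = 2 and d = 527.
x_0 = 812^527 mod 2109 = 143.
x_1 = 143^2 mod 2109 = 1468.

143, 1468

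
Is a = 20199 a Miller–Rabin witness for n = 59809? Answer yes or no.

n − 1 = 59808 = 2^5 · 1869, so s = 5 and d = 1869.
x_0 = 20199^1869 mod 59809 = 18171.
x_0 is neither 1 nor 59808, so continue squaring.
x_1 = 18171^2 mod 59809 = 39561.
x_2 = 39561^2 mod 59809 = 50618.
x_3 = 50618^2 mod 59809 = 24173.
x_4 = 24173^2 mod 59809 = 59808.
x_4 ≡ −1, so 20199 is not a witness.

no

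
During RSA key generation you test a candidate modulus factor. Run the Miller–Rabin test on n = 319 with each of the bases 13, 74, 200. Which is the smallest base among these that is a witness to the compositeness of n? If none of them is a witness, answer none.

n − 1 = 318 = 2^1 · 159, so s = 1 and d = 159.
Base 13: x_0 = 13^159 mod 319 = 6. x_0 ∉ {1, 318} and s = 1, so 13 is a Miller–Rabin witness and 319 is composite.
Base 74: x_0 = 74^159 mod 319 = 139. x_0 ∉ {1, 318} and s = 1, so 74 is a Miller–Rabin witness and 319 is composite.
Base 200: x_0 = 200^159 mod 319 = 127. x_0 ∉ {1, 318} and s = 1, so 200 is a Miller–Rabin witness and 319 is composite.
The smallest witness among the given bases is 13.

13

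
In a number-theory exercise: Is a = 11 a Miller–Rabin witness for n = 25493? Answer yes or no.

yes

n − 1 = 25492 = 2^2 · 6373, so s = 2 and d = 6373.
x_0 = 11^6373 mod 25493 = 5783.
x_0 is neither 1 nor 25492, so continue squaring.
x_1 = 5783^2 mod 25493 = 21766.
Reached i = s−1 = 1 without hitting −1: 11 is a Miller–Rabin witness and 25493 is composite.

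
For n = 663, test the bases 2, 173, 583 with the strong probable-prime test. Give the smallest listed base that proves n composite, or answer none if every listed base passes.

2

n − 1 = 662 = 2^1 · 331, so s = 1 and d = 331.
Base 2: x_0 = 2^331 mod 663 = 518. x_0 ∉ {1, 662} and s = 1, so 2 is a Miller–Rabin witness and 663 is composite.
Base 173: x_0 = 173^331 mod 663 = 602. x_0 ∉ {1, 662} and s = 1, so 173 is a Miller–Rabin witness and 663 is composite.
Base 583: x_0 = 583^331 mod 663 = 28. x_0 ∉ {1, 662} and s = 1, so 583 is a Miller–Rabin witness and 663 is composite.
The smallest witness among the given bases is 2.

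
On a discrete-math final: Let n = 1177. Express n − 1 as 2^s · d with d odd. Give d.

Halving: 1176 → 588 → 294 → 147; 147 is odd.
So 1176 = 2^3 · 147.

147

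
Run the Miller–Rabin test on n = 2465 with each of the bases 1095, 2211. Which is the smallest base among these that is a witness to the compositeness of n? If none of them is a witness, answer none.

n − 1 = 2464 = 2^5 · 77, so s = 5 and d = 77.
Base 1095: x_0 = 1095^77 mod 2465 = 550. x_0 is neither 1 nor 2464, so continue squaring. x_1 = 550^2 mod 2465 = 1770. x_2 = 1770^2 mod 2465 = 2350. x_3 = 2350^2 mod 2465 = 900. x_4 = 900^2 mod 2465 = 1480. Reached i = s−1 = 4 without hitting −1: 1095 is a Miller–Rabin witness and 2465 is composite.
Base 2211: x_0 = 2211^77 mod 2465 = 1. x_0 = 1, so 2211 is not a witness.
The smallest witness among the given bases is 1095.

1095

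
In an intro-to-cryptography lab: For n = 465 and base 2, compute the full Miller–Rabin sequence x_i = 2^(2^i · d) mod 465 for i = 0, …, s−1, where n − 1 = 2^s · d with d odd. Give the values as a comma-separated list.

47, 349, 436, 376

n − 1 = 464 = 2^4 · 29, so s = 4 and d = 29.
x_0 = 2^29 mod 465 = 47.
x_1 = 47^2 mod 465 = 349.
x_2 = 349^2 mod 465 = 436.
x_3 = 436^2 mod 465 = 376.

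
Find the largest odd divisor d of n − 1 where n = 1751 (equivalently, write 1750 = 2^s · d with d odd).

875

Halving: 1750 → 875; 875 is odd.
So 1750 = 2^1 · 875.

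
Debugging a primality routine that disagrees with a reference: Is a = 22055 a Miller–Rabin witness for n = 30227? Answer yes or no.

n − 1 = 30226 = 2^1 · 15113, so s = 1 and d = 15113.
x_0 = 22055^15113 mod 30227 = 19647.
x_0 ∉ {1, 30226} and s = 1, so 22055 is a Miller–Rabin witness and 30227 is composite.

yes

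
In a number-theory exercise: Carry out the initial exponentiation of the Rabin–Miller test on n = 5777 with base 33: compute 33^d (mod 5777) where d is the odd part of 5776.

5265

n − 1 = 5776 = 2^4 · 361, so s = 4 and d = 361.
33^361 mod 5777 = 5265.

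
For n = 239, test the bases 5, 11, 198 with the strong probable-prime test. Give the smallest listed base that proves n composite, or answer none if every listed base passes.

none

n − 1 = 238 = 2^1 · 119, so s = 1 and d = 119.
Base 5: x_0 = 5^119 mod 239 = 1. x_0 = 1, so 5 is not a witness.
Base 11: x_0 = 11^119 mod 239 = 1. x_0 = 1, so 11 is not a witness.
Base 198: x_0 = 198^119 mod 239 = 1. x_0 = 1, so 198 is not a witness.
No listed base is a witness for 239.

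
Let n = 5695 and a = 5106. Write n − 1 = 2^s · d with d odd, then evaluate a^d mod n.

241

n − 1 = 5694 = 2^1 · 2847, so s = 1 and d = 2847.
Repeated squaring mod 5695: 5106^1 ≡ 5106, 5106^2 ≡ 5221, 5106^4 ≡ 2571, 5106^8 ≡ 3841, 5106^16 ≡ 3231, 5106^32 ≡ 426, 5106^64 ≡ 4931, 5106^128 ≡ 2806, 5106^256 ≡ 3146, 5106^512 ≡ 5101, 5106^1024 ≡ 5441, 5106^2048 ≡ 1871.
2847 = 2048 + 512 + 256 + 16 + 8 + 4 + 2 + 1, so 5106^2847 ≡ 1871·5101·3146·3231·3841·2571·5221·5106 ≡ 241 (mod 5695).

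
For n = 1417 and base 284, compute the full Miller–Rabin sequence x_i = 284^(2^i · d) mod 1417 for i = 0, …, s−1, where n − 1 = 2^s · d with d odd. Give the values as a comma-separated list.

n − 1 = 1416 = 2^3 · 177, so s = 3 and d = 177.
x_0 = 284^177 mod 1417 = 372.
x_1 = 372^2 mod 1417 = 935.
x_2 = 935^2 mod 1417 = 1353.

372, 935, 1353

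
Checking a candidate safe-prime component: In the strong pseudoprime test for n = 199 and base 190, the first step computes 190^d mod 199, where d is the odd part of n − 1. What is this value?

n − 1 = 198 = 2^1 · 99, so s = 1 and d = 99.
Repeated squaring mod 199: 190^1 ≡ 190, 190^2 ≡ 81, 190^4 ≡ 193, 190^8 ≡ 36, 190^16 ≡ 102, 190^32 ≡ 56, 190^64 ≡ 151.
99 = 64 + 32 + 2 + 1, so 190^99 ≡ 151·56·81·190 ≡ 198 (mod 199).

198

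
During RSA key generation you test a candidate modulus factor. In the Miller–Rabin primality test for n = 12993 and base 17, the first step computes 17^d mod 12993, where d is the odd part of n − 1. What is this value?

n − 1 = 12992 = 2^6 · 203, so s = 6 and d = 203.
Repeated squaring mod 12993: 17^1 ≡ 17, 17^2 ≡ 289, 17^4 ≡ 5563, 17^8 ≡ 10636, 17^16 ≡ 7438, 17^32 ≡ 12643, 17^64 ≡ 5563, 17^128 ≡ 10636.
203 = 128 + 64 + 8 + 2 + 1, so 17^203 ≡ 10636·5563·10636·289·17 ≡ 5126 (mod 12993).

5126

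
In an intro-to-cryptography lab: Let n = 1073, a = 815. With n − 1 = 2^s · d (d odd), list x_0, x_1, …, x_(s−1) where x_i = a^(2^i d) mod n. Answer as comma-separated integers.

n − 1 = 1072 = 2^4 · 67, so s = 4 and d = 67.
x_0 = 815^67 mod 1073 = 334.
x_1 = 334^2 mod 1073 = 1037.
x_2 = 1037^2 mod 1073 = 223.
x_3 = 223^2 mod 1073 = 371.

334, 1037, 223, 371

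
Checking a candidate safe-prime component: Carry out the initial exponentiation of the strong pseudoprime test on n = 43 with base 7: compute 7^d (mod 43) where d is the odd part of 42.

n − 1 = 42 = 2^1 · 21, so s = 1 and d = 21.
7^21 mod 43 = 42.

42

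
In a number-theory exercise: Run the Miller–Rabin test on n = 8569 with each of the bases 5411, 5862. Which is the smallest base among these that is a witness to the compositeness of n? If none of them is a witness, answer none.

none

n − 1 = 8568 = 2^3 · 1071, so s = 3 and d = 1071.
Base 5411: x_0 = 5411^1071 mod 8569 = 8568. x_0 = 8568 ≡ −1, so 5411 is not a witness.
Base 5862: x_0 = 5862^1071 mod 8569 = 8568. x_0 = 8568 ≡ −1, so 5862 is not a witness.
No listed base is a witness for 8569.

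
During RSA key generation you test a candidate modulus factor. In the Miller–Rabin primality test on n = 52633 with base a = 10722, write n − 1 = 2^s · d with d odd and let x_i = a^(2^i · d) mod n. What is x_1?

n − 1 = 52632 = 2^3 · 6579, so s = 3 and d = 6579.
x_0 = 10722^6579 mod 52633 = 11535.
x_1 = 11535^2 mod 52633 = 1.

1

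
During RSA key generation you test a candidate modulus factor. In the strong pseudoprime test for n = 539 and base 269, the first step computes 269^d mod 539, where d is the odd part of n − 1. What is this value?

229

n − 1 = 538 = 2^1 · 269, so s = 1 and d = 269.
269^269 mod 539 = 229.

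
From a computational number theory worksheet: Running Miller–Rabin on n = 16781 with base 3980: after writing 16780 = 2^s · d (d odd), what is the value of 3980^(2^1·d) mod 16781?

14360

n − 1 = 16780 = 2^2 · 4195, so s = 2 and d = 4195.
x_0 = 3980^4195 mod 16781 = 2423.
x_1 = 2423^2 mod 16781 = 14360.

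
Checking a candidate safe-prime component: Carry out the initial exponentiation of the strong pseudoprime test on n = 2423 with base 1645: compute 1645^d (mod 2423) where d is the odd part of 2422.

n − 1 = 2422 = 2^1 · 1211, so s = 1 and d = 1211.
Repeated squaring mod 2423: 1645^1 ≡ 1645, 1645^2 ≡ 1957, 1645^4 ≡ 1509, 1645^8 ≡ 1884, 1645^16 ≡ 2184, 1645^32 ≡ 1392, 1645^64 ≡ 1687, 1645^128 ≡ 1367, 1645^256 ≡ 556, 1645^512 ≡ 1415, 1645^1024 ≡ 827.
1211 = 1024 + 128 + 32 + 16 + 8 + 2 + 1, so 1645^1211 ≡ 827·1367·1392·2184·1884·1957·1645 ≡ 1 (mod 2423).

1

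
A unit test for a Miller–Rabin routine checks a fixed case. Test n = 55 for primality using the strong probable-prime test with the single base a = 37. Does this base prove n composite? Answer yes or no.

yes

n − 1 = 54 = 2^1 · 27, so s = 1 and d = 27.
x_0 = 37^27 mod 55 = 38.
x_0 ∉ {1, 54} and s = 1, so 37 is a Miller–Rabin witness and 55 is composite.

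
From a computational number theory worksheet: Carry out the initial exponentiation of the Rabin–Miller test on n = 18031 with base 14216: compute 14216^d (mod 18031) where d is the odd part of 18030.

5426

n − 1 = 18030 = 2^1 · 9015, so s = 1 and d = 9015.
Repeated squaring mod 18031: 14216^1 ≡ 14216, 14216^2 ≡ 3208, 14216^4 ≡ 13594, 14216^8 ≡ 15148, 14216^16 ≡ 17429, 14216^32 ≡ 1784, 14216^64 ≡ 9200, 14216^128 ≡ 2486, 14216^256 ≡ 13594, 14216^512 ≡ 15148, 14216^1024 ≡ 17429, 14216^2048 ≡ 1784, 14216^4096 ≡ 9200, 14216^8192 ≡ 2486.
9015 = 8192 + 512 + 256 + 32 + 16 + 4 + 2 + 1, so 14216^9015 ≡ 2486·15148·13594·1784·17429·13594·3208·14216 ≡ 5426 (mod 18031).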